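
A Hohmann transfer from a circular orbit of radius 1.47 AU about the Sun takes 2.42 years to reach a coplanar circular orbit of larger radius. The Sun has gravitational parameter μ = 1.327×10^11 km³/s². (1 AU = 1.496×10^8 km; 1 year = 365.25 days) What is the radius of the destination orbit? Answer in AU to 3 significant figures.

In km: r₁ = 1.47 × 1.496×10^8 = 2.19912×10^8 km.
Transfer time t = 2.42 years × 365.25 × 86400 s = 7.6369392×10^7 s, and t = π√(a_t³/μ).
So a_t = (μ t²/π²)^(1/3) = (1.327×10^11 × (7.6369392×10^7)² / π²)^(1/3) = 4.2803×10^8 km.
Since a_t = (r₁ + r₂)/2, r₂ = 2a_t − r₁ = 2×4.2803×10^8 − 2.19912×10^8 = 6.36148×10^8 km.
In AU: r₂ = 6.36148×10^8 / 1.496×10^8 = 4.25 AU.

r₂ = 4.25 AU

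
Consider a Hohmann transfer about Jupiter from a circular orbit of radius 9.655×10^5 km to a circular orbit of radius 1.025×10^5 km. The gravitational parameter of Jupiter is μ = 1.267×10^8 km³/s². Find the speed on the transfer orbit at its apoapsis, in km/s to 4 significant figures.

v = 5.019 km/s

Semi-major axis of the transfer orbit: a_t = (9.655×10^5 + 1.025×10^5)/2 = 5.340×10^5 km.
The apoapsis of the transfer ellipse is at r = 9.655×10^5 km.
From the vis-viva equation, v = √[μ(2/r − 1/a_t)] = 5.019 km/s.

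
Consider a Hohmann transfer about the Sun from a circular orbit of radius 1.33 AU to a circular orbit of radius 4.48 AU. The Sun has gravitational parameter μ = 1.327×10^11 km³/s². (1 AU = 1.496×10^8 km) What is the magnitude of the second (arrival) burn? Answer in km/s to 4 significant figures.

In km: r₁ = 1.33 × 1.496×10^8 = 1.98968×10^8 km; r₂ = 4.48 × 1.496×10^8 = 6.70208×10^8 km.
Semi-major axis of the transfer orbit: a_t = (1.98968×10^8 + 6.70208×10^8)/2 = 4.34588×10^8 km.
Circular speed at r = 6.70208×10^8 km: v_c = √(μ/r) = 14.071 km/s.
Vis-viva on the transfer ellipse at r = 6.70208×10^8 km gives v_t = √[μ(2/r − 1/a_t)] = 9.5210 km/s.
Δv₂ = |v_t − v_c| = |9.5210 − 14.071| = 4.550 km/s.

Δv₂ = 4.550 km/s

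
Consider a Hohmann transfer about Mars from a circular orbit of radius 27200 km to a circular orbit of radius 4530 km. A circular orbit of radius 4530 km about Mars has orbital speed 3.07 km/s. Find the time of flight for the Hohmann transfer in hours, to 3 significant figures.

From the circular-orbit relation v² = μ/r at r = 4530 km: μ = v²r = (3.07)² × 4530 = 42694.8 km³/s².
Transfer-ellipse semi-major axis a_t = (r₁ + r₂)/2 = (27200 + 4530)/2 = 15865 km.
Half the transfer-orbit period gives t = π√(a_t³/μ) = 30380 s.
Converting: 30380 s ÷ 3600 s/hour = 8.44 hours.

t = 8.44 hours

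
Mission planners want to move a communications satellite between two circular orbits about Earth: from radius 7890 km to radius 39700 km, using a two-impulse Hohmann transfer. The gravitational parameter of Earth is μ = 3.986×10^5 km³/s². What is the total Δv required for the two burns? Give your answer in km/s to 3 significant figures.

Semi-major axis of the transfer orbit: a_t = (7890 + 39700)/2 = 23795 km.
Circular speed at r₁: v₁ = √(μ/r₁) = √(3.986×10^5/7890) = 7.108 km/s.
On the transfer ellipse at r₁, vis-viva gives v_p = √[μ(2/r₁ − 1/a_t)] = 9.181 km/s.
First burn Δv₁ = |v_p − v₁| = 2.073 km/s.
Circular speed at r₂: v₂ = √(μ/r₂) = 3.169 km/s.
Transfer-orbit speed at r₂: v_a = √[μ(2/r₂ − 1/a_t)] = 1.825 km/s.
Second burn Δv₂ = |v₂ − v_a| = 1.344 km/s.
Δv = Δv₁ + Δv₂ = 2.073 + 1.344 = 3.417 km/s.

Δv = 3.42 km/s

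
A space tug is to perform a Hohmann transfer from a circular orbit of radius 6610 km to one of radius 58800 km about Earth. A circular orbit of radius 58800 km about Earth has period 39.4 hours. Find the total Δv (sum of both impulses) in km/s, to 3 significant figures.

Δv = 4.08 km/s

From Kepler's third law T² = 4π²r³/μ at r = 58800 km, T = 39.4 hours = 39.4 × 3600 s = 1.4184×10^5 s: μ = 4π²r³/T² = 3.98928×10^5 km³/s².
The Hohmann ellipse has a_t = (r₁ + r₂)/2 = 32705 km.
Circular speed at r₁: v₁ = √(μ/r₁) = √(3.98928×10^5/6610) = 7.7687 km/s.
Transfer-orbit speed at r₁ (vis-viva): v_p = √[μ(2/r₁ − 1/a_t)] = 10.417 km/s.
First burn Δv₁ = |v_p − v₁| = 2.648 km/s.
At r₂, v₂ = √(μ/r₂) = 2.605 km/s.
Transfer-orbit speed at r₂: v_a = √[μ(2/r₂ − 1/a_t)] = 1.171 km/s.
Second burn Δv₂ = |v₂ − v_a| = 1.434 km/s.
Total Δv = Δv₁ + Δv₂ = 4.082 km/s.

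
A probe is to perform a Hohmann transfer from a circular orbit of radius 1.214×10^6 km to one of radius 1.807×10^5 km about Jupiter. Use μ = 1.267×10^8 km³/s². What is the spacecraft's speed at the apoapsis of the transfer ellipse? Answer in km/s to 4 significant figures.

v = 5.200 km/s

Transfer-ellipse semi-major axis a_t = (r₁ + r₂)/2 = (1.214×10^6 + 1.807×10^5)/2 = 6.9735×10^5 km.
The apoapsis of the transfer ellipse is at r = 1.214×10^6 km.
From the vis-viva equation, v = √[μ(2/r − 1/a_t)] = 5.200 km/s.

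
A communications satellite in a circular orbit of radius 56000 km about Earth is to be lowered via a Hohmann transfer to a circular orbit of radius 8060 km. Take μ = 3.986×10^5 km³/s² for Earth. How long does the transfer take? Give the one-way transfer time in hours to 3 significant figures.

t = 7.92 hours

Semi-major axis of the transfer orbit: a_t = (56000 + 8060)/2 = 32030 km.
By Kepler's third law the transfer-orbit period is T = 2π√(a_t³/μ), so t = T/2 = 28520 s.
Converting: 28520 s ÷ 3600 s/hour = 7.92 hours.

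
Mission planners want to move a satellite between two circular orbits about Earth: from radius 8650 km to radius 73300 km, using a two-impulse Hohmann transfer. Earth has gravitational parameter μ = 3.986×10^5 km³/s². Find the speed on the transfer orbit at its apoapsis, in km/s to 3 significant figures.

Semi-major axis of the transfer orbit: a_t = (8650 + 73300)/2 = 40975 km.
The apoapsis of the transfer ellipse is at r = 73300 km.
Vis-viva: v = √[μ(2/r − 1/a_t)] = √[3.986×10^5 × (2/73300 − 1/40975)] = 1.071 km/s.

v = 1.07 km/s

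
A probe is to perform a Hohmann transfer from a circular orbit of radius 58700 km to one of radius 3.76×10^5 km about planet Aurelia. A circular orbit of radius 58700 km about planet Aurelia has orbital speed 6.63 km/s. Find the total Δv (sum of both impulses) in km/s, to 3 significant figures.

From the circular-orbit relation v² = μ/r at r = 58700 km: μ = v²r = (6.63)² × 58700 = 2.58027×10^6 km³/s².
The Hohmann ellipse has a_t = (r₁ + r₂)/2 = 2.1735×10^5 km.
At r₁ the circular-orbit speed is v₁ = √(μ/r₁) = 6.630 km/s.
On the transfer ellipse at r₁, v² = μ(2/r − 1/a) gives v_p = √[μ(2/r₁ − 1/a_t)] = 8.720 km/s.
First burn Δv₁ = |v_p − v₁| = 2.090 km/s.
At r₂, v₂ = √(μ/r₂) = 2.6196 km/s.
Transfer-orbit speed at r₂: v_a = √[μ(2/r₂ − 1/a_t)] = 1.3614 km/s.
Second burn Δv₂ = |v₂ − v_a| = 1.258 km/s.
Δv = Δv₁ + Δv₂ = 2.090 + 1.258 = 3.348 km/s.

Δv = 3.35 km/s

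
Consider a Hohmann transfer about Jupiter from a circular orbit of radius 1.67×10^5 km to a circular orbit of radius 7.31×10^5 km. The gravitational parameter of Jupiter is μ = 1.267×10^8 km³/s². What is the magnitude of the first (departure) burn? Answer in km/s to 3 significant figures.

The Hohmann ellipse has a_t = (r₁ + r₂)/2 = 4.490×10^5 km.
On the circular orbit at r = 1.670×10^5 km, v_c = √(μ/r) = 27.544 km/s.
Vis-viva on the transfer ellipse at r = 1.670×10^5 km gives v_t = √[μ(2/r − 1/a_t)] = 35.145 km/s.
Δv₁ = |v_t − v_c| = |35.145 − 27.544| = 7.601 km/s.

Δv₁ = 7.60 km/s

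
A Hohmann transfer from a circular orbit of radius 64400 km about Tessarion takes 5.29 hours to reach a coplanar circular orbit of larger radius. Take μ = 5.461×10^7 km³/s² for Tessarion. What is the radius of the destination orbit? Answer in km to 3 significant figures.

r₂ = 1.88×10^5 km

Transfer time t = 5.29 hours = 19044 s, and t = π√(a_t³/μ).
So a_t = (μ t²/π²)^(1/3) = (5.461×10^7 × (19044)² / π²)^(1/3) = 1.2613×10^5 km.
Since a_t = (r₁ + r₂)/2, r₂ = 2a_t − r₁ = 2×1.2613×10^5 − 64400 = 1.8786×10^5 km.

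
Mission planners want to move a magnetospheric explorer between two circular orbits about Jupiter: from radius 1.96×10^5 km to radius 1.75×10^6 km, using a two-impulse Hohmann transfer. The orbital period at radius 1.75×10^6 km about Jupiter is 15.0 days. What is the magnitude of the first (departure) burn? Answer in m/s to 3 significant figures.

From Kepler's third law T² = 4π²r³/μ at r = 1.75×10^6 km, T = 15.0 days = 15.0 × 86400 s = 1.296×10^6 s: μ = 4π²r³/T² = 1.25969×10^8 km³/s².
Transfer-ellipse semi-major axis a_t = (r₁ + r₂)/2 = (1.960×10^5 + 1.750×10^6)/2 = 9.730×10^5 km.
On the circular orbit at r = 1.960×10^5 km, v_c = √(μ/r) = 25.35151 km/s.
Transfer-orbit speed at the same r (vis-viva, a = a_t): v_t = √[μ(2/r − 1/a_t)] = 33.99903 km/s.
Δv₁ = |v_t − v_c| = |33.99903 − 25.35151| = 8.648 km/s.

Δv₁ = 8650 m/s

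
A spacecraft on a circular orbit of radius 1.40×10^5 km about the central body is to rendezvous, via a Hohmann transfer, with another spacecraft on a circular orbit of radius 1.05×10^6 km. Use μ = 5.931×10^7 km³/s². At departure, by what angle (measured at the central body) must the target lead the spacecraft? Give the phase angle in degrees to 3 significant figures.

Transfer-ellipse semi-major axis a_t = (r₁ + r₂)/2 = (1.400×10^5 + 1.050×10^6)/2 = 5.950×10^5 km.
Transfer time t = π√(a_t³/μ) = 1.872×10^5 s.
The target's mean motion on its circular orbit is ω₂ = √(μ/r₂³) = 7.158×10^-6 rad/s.
Angle swept by the target during transfer: ω₂·t = 1.340 rad = 76.78°.
The spacecraft traverses 180° on the transfer ellipse, so the target must lead by 180° − 76.78° = 103°.

φ = 103°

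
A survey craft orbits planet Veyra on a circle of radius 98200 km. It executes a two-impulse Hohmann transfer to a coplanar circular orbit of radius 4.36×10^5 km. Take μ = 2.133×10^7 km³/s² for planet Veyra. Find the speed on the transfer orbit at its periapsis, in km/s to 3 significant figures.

Transfer-ellipse semi-major axis a_t = (r₁ + r₂)/2 = (98200 + 4.360×10^5)/2 = 2.671×10^5 km.
The periapsis of the transfer ellipse is at r = 98200 km.
Vis-viva: v = √[μ(2/r − 1/a_t)] = √[2.133×10^7 × (2/98200 − 1/2.671×10^5)] = 18.83 km/s.

v = 18.8 km/s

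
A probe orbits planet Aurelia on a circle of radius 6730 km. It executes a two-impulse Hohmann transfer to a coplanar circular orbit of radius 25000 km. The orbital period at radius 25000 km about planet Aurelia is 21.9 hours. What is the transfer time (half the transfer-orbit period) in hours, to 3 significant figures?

t = 5.54 hours

From Kepler's third law T² = 4π²r³/μ at r = 25000 km, T = 21.9 hours = 21.9 × 3600 s = 78840 s: μ = 4π²r³/T² = 99239.9 km³/s².
Semi-major axis of the transfer orbit: a_t = (6730 + 25000)/2 = 15865 km.
By Kepler's third law the transfer-orbit period is T = 2π√(a_t³/μ), so t = T/2 = 19930 s.
Converting: 19930 s ÷ 3600 s/hour = 5.54 hours.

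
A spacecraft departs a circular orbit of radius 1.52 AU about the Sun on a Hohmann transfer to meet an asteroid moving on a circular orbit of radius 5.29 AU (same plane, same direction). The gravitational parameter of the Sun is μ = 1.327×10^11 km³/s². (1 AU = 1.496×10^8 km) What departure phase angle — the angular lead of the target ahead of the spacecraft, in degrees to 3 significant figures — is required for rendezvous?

In km: r₁ = 1.52 × 1.496×10^8 = 2.27392×10^8 km; r₂ = 5.29 × 1.496×10^8 = 7.91384×10^8 km.
The Hohmann ellipse has a_t = (r₁ + r₂)/2 = 5.09388×10^8 km.
The half-period of the transfer ellipse is t = π√(a_t³/μ) = 9.91488×10^7 s.
Target angular speed ω₂ = √(μ/r₂³) = 1.63627×10^-8 rad/s.
Angle swept by the target during transfer: ω₂·t = 1.62234 rad = 92.953°.
The spacecraft traverses 180° on the transfer ellipse, so the target must lead by 180° − 92.953° = 87.0°.

φ = 87.0°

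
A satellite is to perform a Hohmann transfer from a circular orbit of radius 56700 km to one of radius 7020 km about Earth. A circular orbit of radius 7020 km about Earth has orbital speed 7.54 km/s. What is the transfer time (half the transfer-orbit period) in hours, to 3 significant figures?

From the circular-orbit relation v² = μ/r at r = 7020 km: μ = v²r = (7.54)² × 7020 = 3.99098×10^5 km³/s².
Semi-major axis of the transfer orbit: a_t = (56700 + 7020)/2 = 31860 km.
By Kepler's third law the transfer-orbit period is T = 2π√(a_t³/μ), so t = T/2 = 28280 s.
Converting: 28280 s ÷ 3600 s/hour = 7.86 hours.

t = 7.86 hours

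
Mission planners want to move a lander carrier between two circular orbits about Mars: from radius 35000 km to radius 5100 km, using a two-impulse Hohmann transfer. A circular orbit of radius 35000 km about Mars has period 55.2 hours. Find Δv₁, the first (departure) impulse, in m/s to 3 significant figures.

Δv₁ = 549 m/s

From Kepler's third law T² = 4π²r³/μ at r = 35000 km, T = 55.2 hours = 55.2 × 3600 s = 1.9872×10^5 s: μ = 4π²r³/T² = 42862.8 km³/s².
The Hohmann ellipse has a_t = (r₁ + r₂)/2 = 20050 km.
On the circular orbit at r = 35000 km, v_c = √(μ/r) = 1.1066 km/s.
Vis-viva on the transfer ellipse at r = 35000 km gives v_t = √[μ(2/r − 1/a_t)] = 0.55813 km/s.
Δv₁ = |v_t − v_c| = |0.55813 − 1.1066| = 0.5485 km/s.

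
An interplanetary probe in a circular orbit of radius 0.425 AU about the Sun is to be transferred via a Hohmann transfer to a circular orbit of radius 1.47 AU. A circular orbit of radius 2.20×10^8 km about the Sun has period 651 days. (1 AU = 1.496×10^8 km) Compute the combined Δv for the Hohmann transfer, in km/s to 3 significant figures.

Δv = 19.3 km/s

From Kepler's third law T² = 4π²r³/μ at r = 2.20×10^8 km, T = 651 days = 651 × 86400 s = 5.62464×10^7 s: μ = 4π²r³/T² = 1.32873×10^11 km³/s².
In km: r₁ = 0.425 × 1.496×10^8 = 6.358×10^7 km; r₂ = 1.47 × 1.496×10^8 = 2.19912×10^8 km.
Semi-major axis of the transfer orbit: a_t = (6.358×10^7 + 2.19912×10^8)/2 = 1.41746×10^8 km.
Circular speed at r₁: v₁ = √(μ/r₁) = √(1.32873×10^11/6.358×10^7) = 45.715 km/s.
Transfer-orbit speed at r₁ (vis-viva equation): v_p = √[μ(2/r₁ − 1/a_t)] = 56.941 km/s.
First burn Δv₁ = |v_p − v₁| = 11.226 km/s.
Circular speed at r₂: v₂ = √(μ/r₂) = 24.5807 km/s.
Transfer-orbit speed at r₂: v_a = √[μ(2/r₂ − 1/a_t)] = 16.4626 km/s.
Second burn Δv₂ = |v₂ − v_a| = 8.1181 km/s.
Total Δv = Δv₁ + Δv₂ = 19.34 km/s.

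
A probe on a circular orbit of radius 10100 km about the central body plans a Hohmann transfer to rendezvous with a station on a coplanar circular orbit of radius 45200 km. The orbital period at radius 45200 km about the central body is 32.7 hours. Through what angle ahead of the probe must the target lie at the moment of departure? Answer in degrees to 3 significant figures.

φ = 93.9°

From Kepler's third law T² = 4π²r³/μ at r = 45200 km, T = 32.7 hours = 32.7 × 3600 s = 1.1772×10^5 s: μ = 4π²r³/T² = 2.63072×10^5 km³/s².
Transfer-ellipse semi-major axis a_t = (r₁ + r₂)/2 = (10100 + 45200)/2 = 27650 km.
Transfer time t = π√(a_t³/μ) = 28160 s.
Target angular speed ω₂ = √(μ/r₂³) = 5.337×10^-5 rad/s.
Angle swept by the target during transfer: ω₂·t = 1.503 rad = 86.12°.
The probe traverses 180° on the transfer ellipse, so the target must lead by 180° − 86.12° = 93.9°.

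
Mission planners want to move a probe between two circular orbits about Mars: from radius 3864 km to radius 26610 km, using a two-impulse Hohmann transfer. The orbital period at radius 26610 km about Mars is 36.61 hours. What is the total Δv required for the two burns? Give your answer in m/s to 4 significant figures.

From Kepler's third law T² = 4π²r³/μ at r = 26610 km, T = 36.61 hours = 36.61 × 3600 s = 1.31796×10^5 s: μ = 4π²r³/T² = 42824.3 km³/s².
The Hohmann ellipse has a_t = (r₁ + r₂)/2 = 15237 km.
At r₁ the circular-orbit speed is v₁ = √(μ/r₁) = 3.329 km/s.
On the transfer ellipse at r₁, vis-viva gives v_p = √[μ(2/r₁ − 1/a_t)] = 4.399 km/s.
First burn Δv₁ = |v_p − v₁| = 1.070 km/s.
At r₂, v₂ = √(μ/r₂) = 1.2686 km/s.
Transfer-orbit speed at r₂: v_a = √[μ(2/r₂ − 1/a_t)] = 0.63884 km/s.
Second burn Δv₂ = |v₂ − v_a| = 0.6298 km/s.
Total Δv = Δv₁ + Δv₂ = 1.700 km/s.

Δv = 1700 m/s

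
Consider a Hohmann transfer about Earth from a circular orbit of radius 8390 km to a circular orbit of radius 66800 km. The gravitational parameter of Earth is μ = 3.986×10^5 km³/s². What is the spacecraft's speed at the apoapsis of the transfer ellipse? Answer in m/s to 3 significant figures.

v = 1150 m/s

The Hohmann ellipse has a_t = (r₁ + r₂)/2 = 37595 km.
The apoapsis of the transfer ellipse is at r = 66800 km.
From the vis-viva equation, v = √[μ(2/r − 1/a_t)] = 1.154 km/s.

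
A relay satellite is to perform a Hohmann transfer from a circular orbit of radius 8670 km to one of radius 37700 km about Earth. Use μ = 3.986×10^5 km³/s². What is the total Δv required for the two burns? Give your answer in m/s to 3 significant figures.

Δv = 3130 m/s

The Hohmann ellipse has a_t = (r₁ + r₂)/2 = 23185 km.
Circular speed at r₁: v₁ = √(μ/r₁) = √(3.986×10^5/8670) = 6.780 km/s.
On the transfer ellipse at r₁, vis-viva gives v_p = √[μ(2/r₁ − 1/a_t)] = 8.646 km/s.
First burn Δv₁ = |v_p − v₁| = 1.866 km/s.
Circular speed at r₂: v₂ = √(μ/r₂) = 3.2516 km/s.
Transfer-orbit speed at r₂: v_a = √[μ(2/r₂ − 1/a_t)] = 1.9884 km/s.
Second burn Δv₂ = |v₂ − v_a| = 1.263 km/s.
Δv = Δv₁ + Δv₂ = 1.866 + 1.263 = 3.129 km/s.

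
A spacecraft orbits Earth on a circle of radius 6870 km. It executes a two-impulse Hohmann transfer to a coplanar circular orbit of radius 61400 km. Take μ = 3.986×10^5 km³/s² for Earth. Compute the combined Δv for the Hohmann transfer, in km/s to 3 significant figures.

Δv = 4.00 km/s

Transfer-ellipse semi-major axis a_t = (r₁ + r₂)/2 = (6870 + 61400)/2 = 34135 km.
Circular speed at r₁: v₁ = √(μ/r₁) = √(3.986×10^5/6870) = 7.6171 km/s.
Transfer-orbit speed at r₁ (vis-viva): v_p = √[μ(2/r₁ − 1/a_t)] = 10.216 km/s.
First burn Δv₁ = |v_p − v₁| = 2.599 km/s.
At r₂, v₂ = √(μ/r₂) = 2.548 km/s.
Transfer-orbit speed at r₂: v_a = √[μ(2/r₂ − 1/a_t)] = 1.143 km/s.
Second burn Δv₂ = |v₂ − v_a| = 1.405 km/s.
Δv = Δv₁ + Δv₂ = 2.599 + 1.405 = 4.004 km/s.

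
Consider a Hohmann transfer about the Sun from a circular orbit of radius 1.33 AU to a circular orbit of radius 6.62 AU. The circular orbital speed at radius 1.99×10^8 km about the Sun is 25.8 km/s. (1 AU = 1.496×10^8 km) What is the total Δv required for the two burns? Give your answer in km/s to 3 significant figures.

Δv = 12.4 km/s

From the circular-orbit relation v² = μ/r at r = 1.99×10^8 km: μ = v²r = (25.8)² × 1.99×10^8 = 1.32462×10^11 km³/s².
In km: r₁ = 1.33 × 1.496×10^8 = 1.98968×10^8 km; r₂ = 6.62 × 1.496×10^8 = 9.90352×10^8 km.
Transfer-ellipse semi-major axis a_t = (r₁ + r₂)/2 = (1.98968×10^8 + 9.90352×10^8)/2 = 5.9466×10^8 km.
Circular speed at r₁: v₁ = √(μ/r₁) = √(1.32462×10^11/1.98968×10^8) = 25.802 km/s.
Transfer-orbit speed at r₁ (vis-viva equation): v_p = √[μ(2/r₁ − 1/a_t)] = 33.298 km/s.
First burn Δv₁ = |v_p − v₁| = 7.496 km/s.
At r₂, v₂ = √(μ/r₂) = 11.565 km/s.
Transfer-orbit speed at r₂: v_a = √[μ(2/r₂ − 1/a_t)] = 6.6897 km/s.
Second burn Δv₂ = |v₂ − v_a| = 4.875 km/s.
Total Δv = Δv₁ + Δv₂ = 12.37 km/s.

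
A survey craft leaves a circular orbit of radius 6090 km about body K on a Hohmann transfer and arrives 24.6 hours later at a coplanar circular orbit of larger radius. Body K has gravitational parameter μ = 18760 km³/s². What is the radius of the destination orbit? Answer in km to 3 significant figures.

Transfer time t = 24.6 hours = 88560 s, and t = π√(a_t³/μ).
So a_t = (μ t²/π²)^(1/3) = (18760 × (88560)² / π²)^(1/3) = 24611 km.
Since a_t = (r₁ + r₂)/2, r₂ = 2a_t − r₁ = 2×24611 − 6090 = 43132 km.

r₂ = 43100 km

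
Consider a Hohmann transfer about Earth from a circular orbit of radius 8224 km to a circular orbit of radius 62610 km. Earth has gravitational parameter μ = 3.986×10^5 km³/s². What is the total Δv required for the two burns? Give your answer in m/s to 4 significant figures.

Δv = 3602 m/s

Transfer-ellipse semi-major axis a_t = (r₁ + r₂)/2 = (8224 + 62610)/2 = 35417 km.
At r₁ the circular-orbit speed is v₁ = √(μ/r₁) = 6.96189 km/s.
Transfer-orbit speed at r₁ (vis-viva): v_p = √[μ(2/r₁ − 1/a_t)] = 9.25642 km/s.
First burn Δv₁ = |v_p − v₁| = 2.295 km/s.
Circular speed at r₂: v₂ = √(μ/r₂) = 2.523 km/s.
Transfer-orbit speed at r₂: v_a = √[μ(2/r₂ − 1/a_t)] = 1.216 km/s.
Second burn Δv₂ = |v₂ − v_a| = 1.307 km/s.
Δv = Δv₁ + Δv₂ = 2.295 + 1.307 = 3.602 km/s.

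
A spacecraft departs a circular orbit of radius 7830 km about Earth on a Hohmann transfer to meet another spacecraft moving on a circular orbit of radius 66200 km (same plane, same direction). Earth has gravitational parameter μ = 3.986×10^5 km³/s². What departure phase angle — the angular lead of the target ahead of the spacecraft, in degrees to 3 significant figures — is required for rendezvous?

Transfer-ellipse semi-major axis a_t = (r₁ + r₂)/2 = (7830 + 66200)/2 = 37015 km.
Transfer time t = π√(a_t³/μ) = 35436 s.
The target's mean motion on its circular orbit is ω₂ = √(μ/r₂³) = 3.7067×10^-5 rad/s.
Angle swept by the target during transfer: ω₂·t = 1.3135 rad = 75.26°.
The spacecraft traverses 180° on the transfer ellipse, so the target must lead by 180° − 75.26° = 105°.

φ = 105°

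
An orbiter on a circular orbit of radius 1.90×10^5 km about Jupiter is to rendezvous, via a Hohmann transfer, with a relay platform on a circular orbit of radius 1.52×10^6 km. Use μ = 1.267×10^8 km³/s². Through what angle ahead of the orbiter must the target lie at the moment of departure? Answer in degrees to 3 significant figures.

φ = 104°

The Hohmann ellipse has a_t = (r₁ + r₂)/2 = 8.550×10^5 km.
Transfer time t = π√(a_t³/μ) = 2.20653×10^5 s.
The target's mean motion on its circular orbit is ω₂ = √(μ/r₂³) = 6.00652×10^-6 rad/s.
Angle swept by the target during transfer: ω₂·t = 1.3254 rad = 75.94°.
The orbiter traverses 180° on the transfer ellipse, so the target must lead by 180° − 75.94° = 104°.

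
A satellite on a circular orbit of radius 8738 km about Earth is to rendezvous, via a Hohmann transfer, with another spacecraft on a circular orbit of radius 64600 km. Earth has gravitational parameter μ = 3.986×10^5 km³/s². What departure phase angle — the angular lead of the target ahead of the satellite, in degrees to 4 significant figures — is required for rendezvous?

φ = 103.0°

The Hohmann ellipse has a_t = (r₁ + r₂)/2 = 36669 km.
The half-period of the transfer ellipse is t = π√(a_t³/μ) = 34940.6 s.
The target's mean motion on its circular orbit is ω₂ = √(μ/r₂³) = 3.84521×10^-5 rad/s.
Angle swept by the target during transfer: ω₂·t = 1.3435 rad = 76.98°.
The satellite traverses 180° on the transfer ellipse, so the target must lead by 180° − 76.98° = 103.0°.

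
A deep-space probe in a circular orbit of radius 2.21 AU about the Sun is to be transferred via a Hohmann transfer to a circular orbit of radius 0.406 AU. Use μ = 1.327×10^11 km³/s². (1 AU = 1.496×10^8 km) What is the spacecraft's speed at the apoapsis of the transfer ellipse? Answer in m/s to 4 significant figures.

v = 11160 m/s

In km: r₁ = 2.21 × 1.496×10^8 = 3.30616×10^8 km; r₂ = 0.406 × 1.496×10^8 = 6.07376×10^7 km.
The Hohmann ellipse has a_t = (r₁ + r₂)/2 = 1.956768×10^8 km.
At apoapsis, r = 3.30616×10^8 km.
Vis-viva: v = √[μ(2/r − 1/a_t)] = √[1.327×10^11 × (2/3.30616×10^8 − 1/1.956768×10^8)] = 11.16 km/s.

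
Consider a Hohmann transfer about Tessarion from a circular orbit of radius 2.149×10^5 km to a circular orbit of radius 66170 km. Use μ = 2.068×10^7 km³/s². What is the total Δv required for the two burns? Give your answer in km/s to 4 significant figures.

Δv = 7.261 km/s

The Hohmann ellipse has a_t = (r₁ + r₂)/2 = 1.40535×10^5 km.
At r₁ the circular-orbit speed is v₁ = √(μ/r₁) = 9.80973 km/s.
On the transfer ellipse at r₁, v² = μ(2/r − 1/a) gives v_a = √[μ(2/r₁ − 1/a_t)] = 6.73124 km/s.
First burn Δv₁ = |v_a − v₁| = 3.078 km/s.
At r₂, v₂ = √(μ/r₂) = 17.678 km/s.
Transfer-orbit speed at r₂: v_p = √[μ(2/r₂ − 1/a_t)] = 21.861 km/s.
Second burn Δv₂ = |v₂ − v_p| = 4.183 km/s.
Δv = Δv₁ + Δv₂ = 3.078 + 4.183 = 7.261 km/s.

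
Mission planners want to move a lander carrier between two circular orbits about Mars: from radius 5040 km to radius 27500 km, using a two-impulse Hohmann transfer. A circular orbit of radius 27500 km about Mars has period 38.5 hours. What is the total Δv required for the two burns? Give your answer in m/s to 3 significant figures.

From Kepler's third law T² = 4π²r³/μ at r = 27500 km, T = 38.5 hours = 38.5 × 3600 s = 1.386×10^5 s: μ = 4π²r³/T² = 42739.7 km³/s².
Transfer-ellipse semi-major axis a_t = (r₁ + r₂)/2 = (5040 + 27500)/2 = 16270 km.
At r₁ the circular-orbit speed is v₁ = √(μ/r₁) = 2.91206 km/s.
Transfer-orbit speed at r₁ (vis-viva): v_p = √[μ(2/r₁ − 1/a_t)] = 3.78593 km/s.
First burn Δv₁ = |v_p − v₁| = 0.8739 km/s.
At r₂, v₂ = √(μ/r₂) = 1.2467 km/s.
Transfer-orbit speed at r₂: v_a = √[μ(2/r₂ − 1/a_t)] = 0.69386 km/s.
Second burn Δv₂ = |v₂ − v_a| = 0.5528 km/s.
Δv = Δv₁ + Δv₂ = 0.8739 + 0.5528 = 1.427 km/s.

Δv = 1430 m/s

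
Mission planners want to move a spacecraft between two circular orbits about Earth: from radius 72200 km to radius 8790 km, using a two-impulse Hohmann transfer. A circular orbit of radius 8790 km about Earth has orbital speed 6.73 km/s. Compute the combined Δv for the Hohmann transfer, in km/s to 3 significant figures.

Δv = 3.51 km/s

From the circular-orbit relation v² = μ/r at r = 8790 km: μ = v²r = (6.73)² × 8790 = 3.98125×10^5 km³/s².
Transfer-ellipse semi-major axis a_t = (r₁ + r₂)/2 = (72200 + 8790)/2 = 40495 km.
At r₁ the circular-orbit speed is v₁ = √(μ/r₁) = 2.34823 km/s.
On the transfer ellipse at r₁, vis-viva gives v_a = √[μ(2/r₁ − 1/a_t)] = 1.09404 km/s.
First burn Δv₁ = |v_a − v₁| = 1.25419 km/s.
At r₂, v₂ = √(μ/r₂) = 6.73000 km/s.
Transfer-orbit speed at r₂: v_p = √[μ(2/r₂ − 1/a_t)] = 8.98634 km/s.
Second burn Δv₂ = |v₂ − v_p| = 2.25634 km/s.
Δv = Δv₁ + Δv₂ = 1.25419 + 2.25634 = 3.511 km/s.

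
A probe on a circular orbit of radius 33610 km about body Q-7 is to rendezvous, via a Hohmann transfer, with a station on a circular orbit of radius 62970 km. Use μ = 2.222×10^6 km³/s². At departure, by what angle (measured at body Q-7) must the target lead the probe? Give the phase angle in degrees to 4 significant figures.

The Hohmann ellipse has a_t = (r₁ + r₂)/2 = 48290 km.
Transfer time t = π√(a_t³/μ) = 22365 s.
Target angular speed ω₂ = √(μ/r₂³) = 9.4335×10^-5 rad/s.
Angle swept by the target during transfer: ω₂·t = 2.1098 rad = 120.88°.
Arrival is 180° from departure on the ellipse, so φ = 180° − 120.88° = 59.12°.

φ = 59.12°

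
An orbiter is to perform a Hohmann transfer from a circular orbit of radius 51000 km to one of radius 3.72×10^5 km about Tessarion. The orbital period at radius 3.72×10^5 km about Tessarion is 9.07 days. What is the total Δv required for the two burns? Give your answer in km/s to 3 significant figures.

Δv = 4.15 km/s

From Kepler's third law T² = 4π²r³/μ at r = 3.72×10^5 km, T = 9.07 days = 9.07 × 86400 s = 7.83648×10^5 s: μ = 4π²r³/T² = 3.30938×10^6 km³/s².
Transfer-ellipse semi-major axis a_t = (r₁ + r₂)/2 = (51000 + 3.720×10^5)/2 = 2.115×10^5 km.
At r₁ the circular-orbit speed is v₁ = √(μ/r₁) = 8.0554 km/s.
Transfer-orbit speed at r₁ (v² = μ(2/r − 1/a)): v_p = √[μ(2/r₁ − 1/a_t)] = 10.683 km/s.
First burn Δv₁ = |v_p − v₁| = 2.628 km/s.
Circular speed at r₂: v₂ = √(μ/r₂) = 2.983 km/s.
Transfer-orbit speed at r₂: v_a = √[μ(2/r₂ − 1/a_t)] = 1.465 km/s.
Second burn Δv₂ = |v₂ − v_a| = 1.518 km/s.
Total Δv = Δv₁ + Δv₂ = 4.146 km/s.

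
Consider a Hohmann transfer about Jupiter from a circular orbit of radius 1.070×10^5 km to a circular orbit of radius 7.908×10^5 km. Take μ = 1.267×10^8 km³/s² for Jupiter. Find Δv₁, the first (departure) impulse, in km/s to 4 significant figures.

Transfer-ellipse semi-major axis a_t = (r₁ + r₂)/2 = (1.070×10^5 + 7.908×10^5)/2 = 4.489×10^5 km.
On the circular orbit at r = 1.070×10^5 km, v_c = √(μ/r) = 34.41 km/s.
Transfer-orbit speed at the same r (vis-viva, a = a_t): v_t = √[μ(2/r − 1/a_t)] = 45.67 km/s.
Δv₁ = |v_t − v_c| = |45.67 − 34.41| = 11.26 km/s.

Δv₁ = 11.26 km/s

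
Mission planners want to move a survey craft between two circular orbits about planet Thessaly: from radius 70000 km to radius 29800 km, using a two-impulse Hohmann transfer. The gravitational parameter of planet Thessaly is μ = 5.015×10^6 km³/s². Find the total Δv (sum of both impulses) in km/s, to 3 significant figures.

Semi-major axis of the transfer orbit: a_t = (70000 + 29800)/2 = 49900 km.
Circular speed at r₁: v₁ = √(μ/r₁) = √(5.015×10^6/70000) = 8.464 km/s.
On the transfer ellipse at r₁, vis-viva equation gives v_a = √[μ(2/r₁ − 1/a_t)] = 6.541 km/s.
First burn Δv₁ = |v_a − v₁| = 1.923 km/s.
At r₂, v₂ = √(μ/r₂) = 12.973 km/s.
Transfer-orbit speed at r₂: v_p = √[μ(2/r₂ − 1/a_t)] = 15.365 km/s.
Second burn Δv₂ = |v₂ − v_p| = 2.392 km/s.
Total Δv = Δv₁ + Δv₂ = 4.315 km/s.

Δv = 4.32 km/s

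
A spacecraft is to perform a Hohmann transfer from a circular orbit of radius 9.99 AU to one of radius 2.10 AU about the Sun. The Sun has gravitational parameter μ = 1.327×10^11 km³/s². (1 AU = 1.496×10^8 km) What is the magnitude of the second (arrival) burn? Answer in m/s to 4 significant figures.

In km: r₁ = 9.99 × 1.496×10^8 = 1.494504×10^9 km; r₂ = 2.10 × 1.496×10^8 = 3.1416×10^8 km.
Transfer-ellipse semi-major axis a_t = (r₁ + r₂)/2 = (1.494504×10^9 + 3.1416×10^8)/2 = 9.04332×10^8 km.
Circular speed at r = 3.1416×10^8 km: v_c = √(μ/r) = 20.5523 km/s.
Transfer-orbit speed at the same r (vis-viva, a = a_t): v_t = √[μ(2/r − 1/a_t)] = 26.4207 km/s.
Δv₂ = |v_t − v_c| = |26.4207 − 20.5523| = 5.868 km/s.

Δv₂ = 5868 m/s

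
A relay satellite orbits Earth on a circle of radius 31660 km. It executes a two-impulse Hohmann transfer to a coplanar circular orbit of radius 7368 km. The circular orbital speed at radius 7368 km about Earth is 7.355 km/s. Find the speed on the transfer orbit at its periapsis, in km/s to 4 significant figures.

From the circular-orbit relation v² = μ/r at r = 7368 km: μ = v²r = (7.355)² × 7368 = 3.98580×10^5 km³/s².
The Hohmann ellipse has a_t = (r₁ + r₂)/2 = 19514 km.
The periapsis of the transfer ellipse is at r = 7368 km.
From the vis-viva equation, v = √[μ(2/r − 1/a_t)] = 9.368 km/s.

v = 9.368 km/s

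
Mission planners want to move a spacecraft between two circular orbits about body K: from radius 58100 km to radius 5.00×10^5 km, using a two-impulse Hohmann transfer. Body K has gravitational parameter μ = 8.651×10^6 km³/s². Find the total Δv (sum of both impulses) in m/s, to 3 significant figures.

Δv = 6390 m/s

The Hohmann ellipse has a_t = (r₁ + r₂)/2 = 2.7905×10^5 km.
At r₁ the circular-orbit speed is v₁ = √(μ/r₁) = 12.20240 km/s.
On the transfer ellipse at r₁, v² = μ(2/r − 1/a) gives v_p = √[μ(2/r₁ − 1/a_t)] = 16.33387 km/s.
First burn Δv₁ = |v_p − v₁| = 4.131 km/s.
Circular speed at r₂: v₂ = √(μ/r₂) = 4.160 km/s.
Transfer-orbit speed at r₂: v_a = √[μ(2/r₂ − 1/a_t)] = 1.898 km/s.
Second burn Δv₂ = |v₂ − v_a| = 2.262 km/s.
Δv = Δv₁ + Δv₂ = 4.131 + 2.262 = 6.393 km/s.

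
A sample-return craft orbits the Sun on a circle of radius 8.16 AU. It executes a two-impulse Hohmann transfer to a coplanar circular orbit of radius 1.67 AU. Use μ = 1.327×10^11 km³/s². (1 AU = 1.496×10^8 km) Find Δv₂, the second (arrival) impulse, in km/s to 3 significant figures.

In km: r₁ = 8.16 × 1.496×10^8 = 1.220736×10^9 km; r₂ = 1.67 × 1.496×10^8 = 2.49832×10^8 km.
Transfer-ellipse semi-major axis a_t = (r₁ + r₂)/2 = (1.220736×10^9 + 2.49832×10^8)/2 = 7.35284×10^8 km.
On the circular orbit at r = 2.49832×10^8 km, v_c = √(μ/r) = 23.047 km/s.
Transfer-orbit speed at the same r (vis-viva, a = a_t): v_t = √[μ(2/r − 1/a_t)] = 29.696 km/s.
Δv₂ = |v_t − v_c| = |29.696 − 23.047| = 6.649 km/s.

Δv₂ = 6.65 km/s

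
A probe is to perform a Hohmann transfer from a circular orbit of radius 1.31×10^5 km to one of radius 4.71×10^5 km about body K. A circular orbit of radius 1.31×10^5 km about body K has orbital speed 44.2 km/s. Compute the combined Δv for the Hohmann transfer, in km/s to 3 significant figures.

Δv = 19.0 km/s

From the circular-orbit relation v² = μ/r at r = 1.31×10^5 km: μ = v²r = (44.2)² × 1.31×10^5 = 2.55927×10^8 km³/s².
Transfer-ellipse semi-major axis a_t = (r₁ + r₂)/2 = (1.310×10^5 + 4.710×10^5)/2 = 3.010×10^5 km.
Circular speed at r₁: v₁ = √(μ/r₁) = √(2.55927×10^8/1.310×10^5) = 44.20 km/s.
On the transfer ellipse at r₁, vis-viva equation gives v_p = √[μ(2/r₁ − 1/a_t)] = 55.29 km/s.
First burn Δv₁ = |v_p − v₁| = 11.09 km/s.
At r₂, v₂ = √(μ/r₂) = 23.310 km/s.
Transfer-orbit speed at r₂: v_a = √[μ(2/r₂ − 1/a_t)] = 15.378 km/s.
Second burn Δv₂ = |v₂ − v_a| = 7.932 km/s.
Δv = Δv₁ + Δv₂ = 11.09 + 7.932 = 19.02 km/s.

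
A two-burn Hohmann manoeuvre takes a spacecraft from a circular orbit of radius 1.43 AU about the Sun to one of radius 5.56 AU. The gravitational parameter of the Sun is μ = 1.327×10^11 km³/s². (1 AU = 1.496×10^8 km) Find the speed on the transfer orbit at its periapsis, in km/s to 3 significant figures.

v = 31.4 km/s

In km: r₁ = 1.43 × 1.496×10^8 = 2.13928×10^8 km; r₂ = 5.56 × 1.496×10^8 = 8.31776×10^8 km.
The Hohmann ellipse has a_t = (r₁ + r₂)/2 = 5.22852×10^8 km.
At periapsis, r = 2.13928×10^8 km.
Applying v² = μ(2/r − 1/a_t): v = 31.41 km/s.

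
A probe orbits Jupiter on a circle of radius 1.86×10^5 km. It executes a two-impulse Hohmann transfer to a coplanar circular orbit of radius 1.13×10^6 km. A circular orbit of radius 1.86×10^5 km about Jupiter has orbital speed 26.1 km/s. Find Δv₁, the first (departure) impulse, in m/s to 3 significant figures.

Δv₁ = 8100 m/s

From the circular-orbit relation v² = μ/r at r = 1.86×10^5 km: μ = v²r = (26.1)² × 1.86×10^5 = 1.26705×10^8 km³/s².
The Hohmann ellipse has a_t = (r₁ + r₂)/2 = 6.580×10^5 km.
On the circular orbit at r = 1.860×10^5 km, v_c = √(μ/r) = 26.100 km/s.
Transfer-orbit speed at the same r (vis-viva, a = a_t): v_t = √[μ(2/r − 1/a_t)] = 34.203 km/s.
Δv₁ = |v_t − v_c| = |34.203 − 26.100| = 8.103 km/s.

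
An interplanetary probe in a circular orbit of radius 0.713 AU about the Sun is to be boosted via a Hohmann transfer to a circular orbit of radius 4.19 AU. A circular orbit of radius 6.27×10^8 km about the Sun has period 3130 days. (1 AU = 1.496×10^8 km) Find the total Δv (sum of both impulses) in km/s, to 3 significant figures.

Δv = 17.6 km/s

From Kepler's third law T² = 4π²r³/μ at r = 6.27×10^8 km, T = 3130 days = 3130 × 86400 s = 2.70432×10^8 s: μ = 4π²r³/T² = 1.33060×10^11 km³/s².
In km: r₁ = 0.713 × 1.496×10^8 = 1.066648×10^8 km; r₂ = 4.19 × 1.496×10^8 = 6.26824×10^8 km.
Semi-major axis of the transfer orbit: a_t = (1.066648×10^8 + 6.26824×10^8)/2 = 3.667444×10^8 km.
Circular speed at r₁: v₁ = √(μ/r₁) = √(1.33060×10^11/1.066648×10^8) = 35.319 km/s.
On the transfer ellipse at r₁, vis-viva equation gives v_p = √[μ(2/r₁ − 1/a_t)] = 46.175 km/s.
First burn Δv₁ = |v_p − v₁| = 10.86 km/s.
At r₂, v₂ = √(μ/r₂) = 14.5697 km/s.
Transfer-orbit speed at r₂: v_a = √[μ(2/r₂ − 1/a_t)] = 7.85740 km/s.
Second burn Δv₂ = |v₂ − v_a| = 6.712 km/s.
Δv = Δv₁ + Δv₂ = 10.86 + 6.712 = 17.57 km/s.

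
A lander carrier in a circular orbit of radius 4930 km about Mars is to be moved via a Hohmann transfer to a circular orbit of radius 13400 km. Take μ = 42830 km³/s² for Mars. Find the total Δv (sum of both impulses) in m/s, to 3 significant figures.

Δv = 1090 m/s

The Hohmann ellipse has a_t = (r₁ + r₂)/2 = 9165 km.
Circular speed at r₁: v₁ = √(μ/r₁) = √(42830/4930) = 2.9475 km/s.
Transfer-orbit speed at r₁ (vis-viva): v_p = √[μ(2/r₁ − 1/a_t)] = 3.5640 km/s.
First burn Δv₁ = |v_p − v₁| = 0.6165 km/s.
Circular speed at r₂: v₂ = √(μ/r₂) = 1.7878 km/s.
Transfer-orbit speed at r₂: v_a = √[μ(2/r₂ − 1/a_t)] = 1.3112 km/s.
Second burn Δv₂ = |v₂ − v_a| = 0.4766 km/s.
Δv = Δv₁ + Δv₂ = 0.6165 + 0.4766 = 1.093 km/s.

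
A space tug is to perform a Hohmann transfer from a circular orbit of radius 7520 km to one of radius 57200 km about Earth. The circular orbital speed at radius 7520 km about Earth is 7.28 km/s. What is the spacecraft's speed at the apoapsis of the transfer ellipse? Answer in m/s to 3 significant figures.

v = 1270 m/s

From the circular-orbit relation v² = μ/r at r = 7520 km: μ = v²r = (7.28)² × 7520 = 3.98548×10^5 km³/s².
Transfer-ellipse semi-major axis a_t = (r₁ + r₂)/2 = (7520 + 57200)/2 = 32360 km.
The apoapsis of the transfer ellipse is at r = 57200 km.
Applying v² = μ(2/r − 1/a_t): v = 1.272 km/s.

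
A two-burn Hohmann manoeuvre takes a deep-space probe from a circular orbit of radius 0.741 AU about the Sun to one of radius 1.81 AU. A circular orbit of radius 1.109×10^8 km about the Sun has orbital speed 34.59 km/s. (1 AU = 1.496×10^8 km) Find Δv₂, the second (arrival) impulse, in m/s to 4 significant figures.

From the circular-orbit relation v² = μ/r at r = 1.109×10^8 km: μ = v²r = (34.59)² × 1.109×10^8 = 1.32688×10^11 km³/s².
In km: r₁ = 0.741 × 1.496×10^8 = 1.108536×10^8 km; r₂ = 1.81 × 1.496×10^8 = 2.70776×10^8 km.
Semi-major axis of the transfer orbit: a_t = (1.108536×10^8 + 2.70776×10^8)/2 = 1.908148×10^8 km.
On the circular orbit at r = 2.70776×10^8 km, v_c = √(μ/r) = 22.137 km/s.
Transfer-orbit speed at the same r (vis-viva, a = a_t): v_t = √[μ(2/r − 1/a_t)] = 16.873 km/s.
Δv₂ = |v_t − v_c| = |16.873 − 22.137| = 5.264 km/s.

Δv₂ = 5264 m/s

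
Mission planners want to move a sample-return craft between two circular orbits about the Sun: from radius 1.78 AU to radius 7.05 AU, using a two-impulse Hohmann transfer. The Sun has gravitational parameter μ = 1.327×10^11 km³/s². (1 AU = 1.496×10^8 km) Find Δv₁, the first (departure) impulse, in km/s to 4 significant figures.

In km: r₁ = 1.78 × 1.496×10^8 = 2.66288×10^8 km; r₂ = 7.05 × 1.496×10^8 = 1.05468×10^9 km.
Semi-major axis of the transfer orbit: a_t = (2.66288×10^8 + 1.05468×10^9)/2 = 6.60484×10^8 km.
On the circular orbit at r = 2.66288×10^8 km, v_c = √(μ/r) = 22.323 km/s.
Transfer-orbit speed at the same r (vis-viva, a = a_t): v_t = √[μ(2/r − 1/a_t)] = 28.209 km/s.
Δv₁ = |v_t − v_c| = |28.209 − 22.323| = 5.886 km/s.

Δv₁ = 5.886 km/s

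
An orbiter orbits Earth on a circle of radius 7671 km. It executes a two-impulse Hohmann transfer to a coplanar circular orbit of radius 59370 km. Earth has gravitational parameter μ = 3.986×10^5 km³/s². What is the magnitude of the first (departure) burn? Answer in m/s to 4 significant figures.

Δv₁ = 2385 m/s

Transfer-ellipse semi-major axis a_t = (r₁ + r₂)/2 = (7671 + 59370)/2 = 33520.5 km.
Circular speed at r = 7671 km: v_c = √(μ/r) = 7.208 km/s.
Transfer-orbit speed at the same r (vis-viva, a = a_t): v_t = √[μ(2/r − 1/a_t)] = 9.593 km/s.
Δv₁ = |v_t − v_c| = |9.593 − 7.208| = 2.385 km/s.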